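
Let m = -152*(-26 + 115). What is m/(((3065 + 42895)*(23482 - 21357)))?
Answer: -1691/12208125 ≈ -0.00013851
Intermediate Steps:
m = -13528 (m = -152*89 = -13528)
m/(((3065 + 42895)*(23482 - 21357))) = -13528*1/((3065 + 42895)*(23482 - 21357)) = -13528/(45960*2125) = -13528/97665000 = -13528*1/97665000 = -1691/12208125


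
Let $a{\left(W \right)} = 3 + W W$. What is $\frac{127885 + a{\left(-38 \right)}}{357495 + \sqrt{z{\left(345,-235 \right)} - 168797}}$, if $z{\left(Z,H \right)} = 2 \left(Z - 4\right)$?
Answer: $\frac{330253881}{912877451} - \frac{4619 i \sqrt{168115}}{4564387255} \approx 0.36177 - 0.00041492 i$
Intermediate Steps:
$z{\left(Z,H \right)} = -8 + 2 Z$ ($z{\left(Z,H \right)} = 2 \left(-4 + Z\right) = -8 + 2 Z$)
$a{\left(W \right)} = 3 + W^{2}$
$\frac{127885 + a{\left(-38 \right)}}{357495 + \sqrt{z{\left(345,-235 \right)} - 168797}} = \frac{127885 + \left(3 + \left(-38\right)^{2}\right)}{357495 + \sqrt{\left(-8 + 2 \cdot 345\right) - 168797}} = \frac{127885 + \left(3 + 1444\right)}{357495 + \sqrt{\left(-8 + 690\right) - 168797}} = \frac{127885 + 1447}{357495 + \sqrt{682 - 168797}} = \frac{129332}{357495 + \sqrt{-168115}} = \frac{129332}{357495 + i \sqrt{168115}}$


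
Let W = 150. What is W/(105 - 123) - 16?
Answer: -73/3 ≈ -24.333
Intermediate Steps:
W/(105 - 123) - 16 = 150/(105 - 123) - 16 = 150/(-18) - 16 = 150*(-1/18) - 16 = -25/3 - 16 = -73/3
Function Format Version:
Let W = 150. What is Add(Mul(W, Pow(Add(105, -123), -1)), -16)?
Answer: Rational(-73, 3) ≈ -24.333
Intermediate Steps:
Add(Mul(W, Pow(Add(105, -123), -1)), -16) = Add(Mul(150, Pow(Add(105, -123), -1)), -16) = Add(Mul(150, Pow(-18, -1)), -16) = Add(Mul(150, Rational(-1, 18)), -16) = Add(Rational(-25, 3), -16) = Rational(-73, 3)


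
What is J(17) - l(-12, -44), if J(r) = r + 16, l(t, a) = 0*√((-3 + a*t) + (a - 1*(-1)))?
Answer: 33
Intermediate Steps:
l(t, a) = 0 (l(t, a) = 0*√((-3 + a*t) + (a + 1)) = 0*√((-3 + a*t) + (1 + a)) = 0*√(-2 + a + a*t) = 0)
J(r) = 16 + r
J(17) - l(-12, -44) = (16 + 17) - 1*0 = 33 + 0 = 33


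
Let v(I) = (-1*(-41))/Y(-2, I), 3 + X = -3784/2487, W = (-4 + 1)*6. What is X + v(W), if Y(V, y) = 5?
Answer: 45742/12435 ≈ 3.6785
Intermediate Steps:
W = -18 (W = -3*6 = -18)
X = -11245/2487 (X = -3 - 3784/2487 = -11245/2487 ≈ -4.5215)
v(I) = 41/5 (v(I) = -1*(-41)/5 = 41*(1/5) = 41/5)
X + v(W) = -11245/2487 + 41/5 = 45742/12435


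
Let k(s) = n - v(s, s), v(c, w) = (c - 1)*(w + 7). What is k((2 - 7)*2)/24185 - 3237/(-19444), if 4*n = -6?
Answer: 77616027/470253140 ≈ 0.16505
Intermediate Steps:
v(c, w) = (-1 + c)*(7 + w)
n = -3/2 (n = (¼)*(-6) = -3/2 ≈ -1.5000)
k(s) = 11/2 - s² - 6*s (k(s) = -3/2 - (-7 - s + 7*s + s*s) = -3/2 - (-7 - s + 7*s + s²) = -3/2 - (-7 + s² + 6*s) = -3/2 + (7 - s² - 6*s) = 11/2 - s² - 6*s)
k((2 - 7)*2)/24185 - 3237/(-19444) = (11/2 - ((2 - 7)*2)² - 6*(2 - 7)*2)/24185 - 3237/(-19444) = (11/2 - (-5*2)² - (-30)*2)*(1/24185) - 3237*(-1/19444) = (11/2 - 1*(-10)² - 6*(-10))*(1/24185) + 3237/19444 = (11/2 - 1*100 + 60)*(1/24185) + 3237/19444 = (11/2 - 100 + 60)*(1/24185) + 3237/19444 = -69/2*1/24185 + 3237/19444 = -69/48370 + 3237/19444 = 77616027/470253140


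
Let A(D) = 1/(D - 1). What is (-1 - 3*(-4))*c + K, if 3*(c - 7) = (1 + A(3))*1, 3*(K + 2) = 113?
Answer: 709/6 ≈ 118.17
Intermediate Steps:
K = 107/3 (K = -2 + (1/3)*113 = -2 + 113/3 = 107/3 ≈ 35.667)
A(D) = 1/(-1 + D)
c = 15/2 (c = 7 + ((1 + 1/(-1 + 3))*1)/3 = 7 + ((1 + 1/2)*1)/3 = 7 + ((3/2)*1)/3 = 7 + (1/3)*(3/2) = 7 + 1/2 = 15/2 ≈ 7.5000)
(-1 - 3*(-4))*c + K = (-1 - 3*(-4))*(15/2) + 107/3 = (-1 + 12)*(15/2) + 107/3 = 11*(15/2) + 107/3 = 165/2 + 107/3 = 709/6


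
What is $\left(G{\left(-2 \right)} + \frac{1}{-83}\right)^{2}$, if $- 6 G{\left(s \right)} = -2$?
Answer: $\frac{6400}{62001} \approx 0.10322$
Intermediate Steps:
$G{\left(s \right)} = \frac{1}{3}$ ($G{\left(s \right)} = \left(- \frac{1}{6}\right) \left(-2\right) = \frac{1}{3}$)
$\left(G{\left(-2 \right)} + \frac{1}{-83}\right)^{2} = \left(\frac{1}{3} + \frac{1}{-83}\right)^{2} = \left(\frac{1}{3} - \frac{1}{83}\right)^{2} = \left(\frac{80}{249}\right)^{2} = \frac{6400}{62001}$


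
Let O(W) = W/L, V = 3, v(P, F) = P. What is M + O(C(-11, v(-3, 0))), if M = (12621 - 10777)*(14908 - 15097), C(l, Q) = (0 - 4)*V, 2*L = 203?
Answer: -70748772/203 ≈ -3.4852e+5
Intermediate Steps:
L = 203/2 (L = (½)*203 = 203/2 ≈ 101.50)
C(l, Q) = -12 (C(l, Q) = (0 - 4)*3 = -4*3 = -12)
M = -348516 (M = 1844*(-189) = -348516)
O(W) = 2*W/203 (O(W) = W/(203/2) = W*(2/203) = 2*W/203)
M + O(C(-11, v(-3, 0))) = -348516 + (2/203)*(-12) = -348516 - 24/203 = -70748772/203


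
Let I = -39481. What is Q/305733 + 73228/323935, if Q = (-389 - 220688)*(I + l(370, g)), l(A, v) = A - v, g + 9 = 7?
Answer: 2800796919022579/99037619355 ≈ 28280.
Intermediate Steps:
g = -2 (g = -9 + 7 = -2)
Q = 8646100393 (Q = (-389 - 220688)*(-39481 + (370 - 1*(-2))) = -221077*(-39481 + (370 + 2)) = -221077*(-39481 + 372) = -221077*(-39109) = 8646100393)
Q/305733 + 73228/323935 = 8646100393/305733 + 73228/323935 = 2800796919022579/99037619355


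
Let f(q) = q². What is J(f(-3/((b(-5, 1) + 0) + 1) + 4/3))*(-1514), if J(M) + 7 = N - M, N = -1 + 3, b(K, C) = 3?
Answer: 582133/72 ≈ 8085.2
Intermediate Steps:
N = 2
J(M) = -5 - M (J(M) = -7 + (2 - M) = -5 - M)
J(f(-3/((b(-5, 1) + 0) + 1) + 4/3))*(-1514) = (-5 - (-3/((3 + 0) + 1) + 4/3)²)*(-1514) = (-5 - (-3/(3 + 1) + 4*(⅓))²)*(-1514) = (-5 - (-3/4 + 4/3)²)*(-1514) = (-5 - (-3*¼ + 4/3)²)*(-1514) = (-5 - (-¾ + 4/3)²)*(-1514) = (-5 - (7/12)²)*(-1514) = (-5 - 1*49/144)*(-1514) = (-5 - 49/144)*(-1514) = -769/144*(-1514) = 582133/72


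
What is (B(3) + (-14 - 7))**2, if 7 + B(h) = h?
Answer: 625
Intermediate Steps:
B(h) = -7 + h
(B(3) + (-14 - 7))**2 = ((-7 + 3) + (-14 - 7))**2 = (-4 - 21)**2 = (-25)**2 = 625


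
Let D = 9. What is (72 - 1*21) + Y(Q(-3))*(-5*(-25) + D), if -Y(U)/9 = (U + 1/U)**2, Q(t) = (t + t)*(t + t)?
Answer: -112704331/72 ≈ -1.5653e+6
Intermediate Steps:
Q(t) = 4*t**2 (Q(t) = (2*t)*(2*t) = 4*t**2)
Y(U) = -9*(U + 1/U)**2
(72 - 1*21) + Y(Q(-3))*(-5*(-25) + D) = (72 - 1*21) + (-9*(1 + (4*(-3)**2)**2)**2/(4*(-3)**2)**2)*(-5*(-25) + 9) = (72 - 21) + (-9*(1 + (4*9)**2)**2/(4*9)**2)*(125 + 9) = 51 - 9*(1 + 36**2)**2/36**2*134 = 51 - 9*1/1296*(1 + 1296)**2*134 = 51 - 9*1/1296*1297**2*134 = 51 - 9*1/1296*1682209*134 = 51 - 1682209/144*134 = 51 - 112708003/72 = -112704331/72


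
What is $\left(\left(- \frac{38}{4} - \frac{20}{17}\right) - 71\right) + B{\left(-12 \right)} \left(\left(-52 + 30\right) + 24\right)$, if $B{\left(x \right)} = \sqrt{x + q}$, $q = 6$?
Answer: $- \frac{2777}{34} + 2 i \sqrt{6} \approx -81.677 + 4.899 i$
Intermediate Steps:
$B{\left(x \right)} = \sqrt{6 + x}$ ($B{\left(x \right)} = \sqrt{x + 6} = \sqrt{6 + x}$)
$\left(\left(- \frac{38}{4} - \frac{20}{17}\right) - 71\right) + B{\left(-12 \right)} \left(\left(-52 + 30\right) + 24\right) = \left(\left(- \frac{38}{4} - \frac{20}{17}\right) - 71\right) + \sqrt{6 - 12} \left(\left(-52 + 30\right) + 24\right) = \left(\left(\left(-38\right) \frac{1}{4} - \frac{20}{17}\right) - 71\right) + \sqrt{-6} \left(-22 + 24\right) = \left(\left(- \frac{19}{2} - \frac{20}{17}\right) - 71\right) + i \sqrt{6} \cdot 2 = \left(- \frac{363}{34} - 71\right) + 2 i \sqrt{6} = - \frac{2777}{34} + 2 i \sqrt{6}$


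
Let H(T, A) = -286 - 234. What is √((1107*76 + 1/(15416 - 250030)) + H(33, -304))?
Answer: √4602316268578938/234614 ≈ 289.16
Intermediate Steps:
H(T, A) = -520
√((1107*76 + 1/(15416 - 250030)) + H(33, -304)) = √((1107*76 + 1/(15416 - 250030)) - 520) = √((84132 + 1/(-234614)) - 520) = √((84132 - 1/234614) - 520) = √(19738545047/234614 - 520) = √(19616545767/234614) = √4602316268578938/234614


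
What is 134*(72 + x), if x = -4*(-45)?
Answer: 33768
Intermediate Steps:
x = 180
134*(72 + x) = 134*(72 + 180) = 134*252 = 33768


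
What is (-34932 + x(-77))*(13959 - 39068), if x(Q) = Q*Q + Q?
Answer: 730169720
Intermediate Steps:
x(Q) = Q + Q**2 (x(Q) = Q**2 + Q = Q + Q**2)
(-34932 + x(-77))*(13959 - 39068) = (-34932 - 77*(1 - 77))*(13959 - 39068) = (-34932 - 77*(-76))*(-25109) = (-34932 + 5852)*(-25109) = -29080*(-25109) = 730169720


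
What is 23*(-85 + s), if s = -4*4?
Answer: -2323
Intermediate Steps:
s = -16
23*(-85 + s) = 23*(-85 - 16) = 23*(-101) = -2323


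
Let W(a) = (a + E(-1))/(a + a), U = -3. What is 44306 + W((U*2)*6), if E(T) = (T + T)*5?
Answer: 1595039/36 ≈ 44307.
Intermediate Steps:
E(T) = 10*T (E(T) = (2*T)*5 = 10*T)
W(a) = (-10 + a)/(2*a) (W(a) = (a + 10*(-1))/(a + a) = (a - 10)/((2*a)) = (-10 + a)*(1/(2*a)) = (-10 + a)/(2*a))
44306 + W((U*2)*6) = 44306 + (-10 - 3*2*6)/(2*((-3*2*6))) = 44306 + (-10 - 6*6)/(2*((-6*6))) = 44306 + (½)*(-10 - 36)/(-36) = 44306 + (½)*(-1/36)*(-46) = 44306 + 23/36 = 1595039/36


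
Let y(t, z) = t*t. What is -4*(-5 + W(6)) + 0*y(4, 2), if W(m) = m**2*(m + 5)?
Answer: -1564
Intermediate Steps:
W(m) = m**2*(5 + m)
y(t, z) = t**2
-4*(-5 + W(6)) + 0*y(4, 2) = -4*(-5 + 6**2*(5 + 6)) + 0*4**2 = -4*(-5 + 36*11) + 0*16 = -4*(-5 + 396) + 0 = -4*391 + 0 = -1564 + 0 = -1564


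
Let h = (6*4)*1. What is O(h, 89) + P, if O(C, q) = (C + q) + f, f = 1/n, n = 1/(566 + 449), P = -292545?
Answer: -291417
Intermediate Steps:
n = 1/1015 ≈ 0.00098522
h = 24 (h = 24*1 = 24)
f = 1015 (f = 1/(1/1015) = 1015)
O(C, q) = 1015 + C + q (O(C, q) = (C + q) + 1015 = 1015 + C + q)
O(h, 89) + P = (1015 + 24 + 89) - 292545 = 1128 - 292545 = -291417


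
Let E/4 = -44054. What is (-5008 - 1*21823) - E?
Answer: 149385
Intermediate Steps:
E = -176216 (E = 4*(-44054) = -176216)
(-5008 - 1*21823) - E = (-5008 - 1*21823) - 1*(-176216) = (-5008 - 21823) + 176216 = -26831 + 176216 = 149385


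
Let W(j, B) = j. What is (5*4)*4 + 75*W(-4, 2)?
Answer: -220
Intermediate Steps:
(5*4)*4 + 75*W(-4, 2) = (5*4)*4 + 75*(-4) = 20*4 - 300 = 80 - 300 = -220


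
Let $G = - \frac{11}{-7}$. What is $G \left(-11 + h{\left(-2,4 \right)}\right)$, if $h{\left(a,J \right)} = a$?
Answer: $- \frac{143}{7} \approx -20.429$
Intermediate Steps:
$G = \frac{11}{7}$ ($G = \left(-11\right) \left(- \frac{1}{7}\right) = \frac{11}{7} \approx 1.5714$)
$G \left(-11 + h{\left(-2,4 \right)}\right) = \frac{11 \left(-11 - 2\right)}{7} = \frac{11}{7} \left(-13\right) = - \frac{143}{7}$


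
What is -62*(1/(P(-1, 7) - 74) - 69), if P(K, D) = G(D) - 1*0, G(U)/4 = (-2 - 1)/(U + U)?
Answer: 1121053/262 ≈ 4278.8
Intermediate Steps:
G(U) = -6/U (G(U) = 4*((-2 - 1)/(U + U)) = 4*(-3*1/(2*U)) = 4*(-3/(2*U)) = -6/U)
P(K, D) = -6/D (P(K, D) = -6/D - 1*0 = -6/D + 0 = -6/D)
-62*(1/(P(-1, 7) - 74) - 69) = -62*(1/(-6/7 - 74) - 69) = -62*(1/(-524/7) - 69) = -62*(-7/524 - 69) = -62*(-36163/524) = 1121053/262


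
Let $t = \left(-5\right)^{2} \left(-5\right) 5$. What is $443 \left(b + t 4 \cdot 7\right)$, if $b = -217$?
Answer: $-7848631$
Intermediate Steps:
$t = -625$ ($t = 25 \left(-5\right) 5 = \left(-125\right) 5 = -625$)
$443 \left(b + t 4 \cdot 7\right) = 443 \left(-217 + \left(-625\right) 4 \cdot 7\right) = 443 \left(-217 - 17500\right) = 443 \left(-17717\right) = -7848631$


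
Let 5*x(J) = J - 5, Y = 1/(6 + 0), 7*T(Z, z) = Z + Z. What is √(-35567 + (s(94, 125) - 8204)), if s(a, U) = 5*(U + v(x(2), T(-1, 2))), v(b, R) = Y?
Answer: I*√1553226/6 ≈ 207.71*I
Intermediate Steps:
T(Z, z) = 2*Z/7 (T(Z, z) = (Z + Z)/7 = (2*Z)/7 = 2*Z/7)
Y = ⅙ (Y = 1/6 = ⅙ ≈ 0.16667)
x(J) = -1 + J/5 (x(J) = (J - 5)/5 = (-5 + J)/5 = -1 + J/5)
v(b, R) = ⅙
s(a, U) = ⅚ + 5*U (s(a, U) = 5*(U + ⅙) = 5*(⅙ + U) = ⅚ + 5*U)
√(-35567 + (s(94, 125) - 8204)) = √(-35567 + ((⅚ + 5*125) - 8204)) = √(-35567 + ((⅚ + 625) - 8204)) = √(-35567 + (3755/6 - 8204)) = √(-35567 - 45469/6) = √(-258871/6) = I*√1553226/6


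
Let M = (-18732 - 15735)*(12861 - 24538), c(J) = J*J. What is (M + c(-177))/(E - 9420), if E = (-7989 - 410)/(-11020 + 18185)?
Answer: -2883930326520/67502699 ≈ -42723.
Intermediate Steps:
c(J) = J²
E = -8399/7165 ≈ -1.1722
M = 402471159 (M = -34467*(-11677) = 402471159)
(M + c(-177))/(E - 9420) = (402471159 + (-177)²)/(-8399/7165 - 9420) = (402471159 + 31329)/(-67502699/7165) = 402502488*(-7165/67502699) = -2883930326520/67502699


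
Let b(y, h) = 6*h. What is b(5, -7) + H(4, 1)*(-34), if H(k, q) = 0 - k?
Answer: 94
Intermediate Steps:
H(k, q) = -k
b(5, -7) + H(4, 1)*(-34) = 6*(-7) - 1*4*(-34) = -42 - 4*(-34) = -42 + 136 = 94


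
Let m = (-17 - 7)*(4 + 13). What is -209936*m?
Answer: 85653888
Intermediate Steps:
m = -408 (m = -24*17 = -408)
-209936*m = -209936*(-408) = 85653888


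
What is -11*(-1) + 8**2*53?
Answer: 3403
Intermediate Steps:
-11*(-1) + 8**2*53 = 11 + 64*53 = 11 + 3392 = 3403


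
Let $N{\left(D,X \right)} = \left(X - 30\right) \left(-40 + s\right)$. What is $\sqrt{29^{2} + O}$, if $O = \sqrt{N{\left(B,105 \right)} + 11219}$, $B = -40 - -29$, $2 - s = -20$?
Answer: $\sqrt{841 + \sqrt{9869}} \approx 30.665$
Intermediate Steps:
$s = 22$ ($s = 2 - -20 = 2 + 20 = 22$)
$B = -11$ ($B = -40 + 29 = -11$)
$N{\left(D,X \right)} = 540 - 18 X$ ($N{\left(D,X \right)} = \left(X - 30\right) \left(-40 + 22\right) = \left(-30 + X\right) \left(-18\right) = 540 - 18 X$)
$O = \sqrt{9869}$ ($O = \sqrt{\left(540 - 1890\right) + 11219} = \sqrt{-1350 + 11219} = \sqrt{9869} \approx 99.343$)
$\sqrt{29^{2} + O} = \sqrt{29^{2} + \sqrt{9869}} = \sqrt{841 + \sqrt{9869}}$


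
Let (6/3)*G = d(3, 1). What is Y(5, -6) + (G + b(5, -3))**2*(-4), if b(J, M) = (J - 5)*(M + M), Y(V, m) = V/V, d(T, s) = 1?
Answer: 0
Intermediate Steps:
Y(V, m) = 1
G = 1/2 (G = (1/2)*1 = 1/2 ≈ 0.50000)
b(J, M) = 2*M*(-5 + J) (b(J, M) = (-5 + J)*(2*M) = 2*M*(-5 + J))
Y(5, -6) + (G + b(5, -3))**2*(-4) = 1 + (1/2 + 2*(-3)*(-5 + 5))**2*(-4) = 1 + (1/2 + 2*(-3)*0)**2*(-4) = 1 + (1/2 + 0)**2*(-4) = 1 + (1/2)**2*(-4) = 1 + (1/4)*(-4) = 1 - 1 = 0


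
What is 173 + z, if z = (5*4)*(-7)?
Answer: 33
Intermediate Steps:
z = -140 (z = 20*(-7) = -140)
173 + z = 173 - 140 = 33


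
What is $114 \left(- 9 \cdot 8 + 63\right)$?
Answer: $-1026$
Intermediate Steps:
$114 \left(- 9 \cdot 8 + 63\right) = 114 \left(\left(-1\right) 72 + 63\right) = 114 \left(-72 + 63\right) = 114 \left(-9\right) = -1026$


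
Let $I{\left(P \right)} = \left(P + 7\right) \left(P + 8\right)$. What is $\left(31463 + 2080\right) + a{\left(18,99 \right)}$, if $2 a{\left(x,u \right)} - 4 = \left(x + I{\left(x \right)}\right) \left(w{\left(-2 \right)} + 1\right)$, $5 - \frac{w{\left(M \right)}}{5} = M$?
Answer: $45569$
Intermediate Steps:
$w{\left(M \right)} = 25 - 5 M$
$I{\left(P \right)} = \left(7 + P\right) \left(8 + P\right)$
$a{\left(x,u \right)} = 1010 + 18 x^{2} + 288 x$ ($a{\left(x,u \right)} = 2 + \frac{\left(x + \left(56 + x^{2} + 15 x\right)\right) \left(\left(25 - -10\right) + 1\right)}{2} = 2 + \frac{\left(56 + x^{2} + 16 x\right) \left(\left(25 + 10\right) + 1\right)}{2} = 2 + \frac{\left(56 + x^{2} + 16 x\right) \left(35 + 1\right)}{2} = 2 + \frac{\left(56 + x^{2} + 16 x\right) 36}{2} = 2 + \frac{2016 + 36 x^{2} + 576 x}{2} = 2 + \left(1008 + 18 x^{2} + 288 x\right) = 1010 + 18 x^{2} + 288 x$)
$\left(31463 + 2080\right) + a{\left(18,99 \right)} = \left(31463 + 2080\right) + \left(1010 + 18 \cdot 18^{2} + 288 \cdot 18\right) = 33543 + \left(1010 + 18 \cdot 324 + 5184\right) = 33543 + \left(1010 + 5832 + 5184\right) = 33543 + 12026 = 45569$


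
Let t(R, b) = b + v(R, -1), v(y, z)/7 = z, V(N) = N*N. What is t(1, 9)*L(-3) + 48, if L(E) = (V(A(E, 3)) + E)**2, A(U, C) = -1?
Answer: 56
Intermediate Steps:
V(N) = N**2
v(y, z) = 7*z
t(R, b) = -7 + b (t(R, b) = b + 7*(-1) = b - 7 = -7 + b)
L(E) = (1 + E)**2 (L(E) = ((-1)**2 + E)**2 = (1 + E)**2)
t(1, 9)*L(-3) + 48 = (-7 + 9)*(1 - 3)**2 + 48 = 2*(-2)**2 + 48 = 2*4 + 48 = 8 + 48 = 56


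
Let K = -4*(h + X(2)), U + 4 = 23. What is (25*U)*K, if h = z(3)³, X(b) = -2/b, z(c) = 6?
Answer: -408500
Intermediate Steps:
U = 19 (U = -4 + 23 = 19)
h = 216 (h = 6³ = 216)
K = -860 (K = -4*(216 - 2/2) = -4*(216 - 2*½) = -4*(216 - 1) = -4*215 = -860)
(25*U)*K = (25*19)*(-860) = 475*(-860) = -408500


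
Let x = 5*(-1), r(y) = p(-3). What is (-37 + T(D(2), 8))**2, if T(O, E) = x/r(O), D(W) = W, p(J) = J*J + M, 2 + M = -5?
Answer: 6241/4 ≈ 1560.3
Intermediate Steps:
M = -7 (M = -2 - 5 = -7)
p(J) = -7 + J**2 (p(J) = J*J - 7 = J**2 - 7 = -7 + J**2)
r(y) = 2 (r(y) = -7 + (-3)**2 = -7 + 9 = 2)
x = -5
T(O, E) = -5/2
(-37 + T(D(2), 8))**2 = (-37 - 5/2)**2 = (-79/2)**2 = 6241/4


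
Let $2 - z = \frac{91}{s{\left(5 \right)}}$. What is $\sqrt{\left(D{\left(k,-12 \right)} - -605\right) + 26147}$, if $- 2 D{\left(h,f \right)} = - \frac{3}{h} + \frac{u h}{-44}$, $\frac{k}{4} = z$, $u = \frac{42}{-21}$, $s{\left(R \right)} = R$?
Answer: $\frac{\sqrt{104884223730}}{1980} \approx 163.56$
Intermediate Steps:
$z = - \frac{81}{5}$ ($z = 2 - \frac{91}{5} = - \frac{81}{5} \approx -16.2$)
$u = -2$ ($u = 42 \left(- \frac{1}{21}\right) = -2$)
$k = - \frac{324}{5}$ ($k = 4 \left(- \frac{81}{5}\right) = - \frac{324}{5} \approx -64.8$)
$D{\left(h,f \right)} = - \frac{h}{44} + \frac{3}{2 h}$ ($D{\left(h,f \right)} = - \frac{- \frac{3}{h} + \frac{\left(-2\right) h}{-44}}{2} = - \frac{- \frac{3}{h} + - 2 h \left(- \frac{1}{44}\right)}{2} = - \frac{- \frac{3}{h} + \frac{h}{22}}{2} = - \frac{h}{44} + \frac{3}{2 h}$)
$\sqrt{\left(D{\left(k,-12 \right)} - -605\right) + 26147} = \sqrt{\left(\frac{66 - \left(- \frac{324}{5}\right)^{2}}{44 \left(- \frac{324}{5}\right)} - -605\right) + 26147} = \sqrt{\left(\frac{1}{44} \left(- \frac{5}{324}\right) \left(66 - \frac{104976}{25}\right) + 605\right) + 26147} = \sqrt{\left(\frac{1}{44} \left(- \frac{5}{324}\right) \left(- \frac{103326}{25}\right) + 605\right) + 26147} = \sqrt{\left(\frac{17221}{11880} + 605\right) + 26147} = \sqrt{\frac{7204621}{11880} + 26147} = \sqrt{\frac{317830981}{11880}} = \frac{\sqrt{104884223730}}{1980}$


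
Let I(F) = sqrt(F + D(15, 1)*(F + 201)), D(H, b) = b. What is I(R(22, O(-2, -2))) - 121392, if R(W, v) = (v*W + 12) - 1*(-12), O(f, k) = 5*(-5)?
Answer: -121392 + I*sqrt(851) ≈ -1.2139e+5 + 29.172*I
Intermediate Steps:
O(f, k) = -25
R(W, v) = 24 + W*v (R(W, v) = (W*v + 12) + 12 = (12 + W*v) + 12 = 24 + W*v)
I(F) = sqrt(201 + 2*F) (I(F) = sqrt(F + 1*(F + 201)) = sqrt(F + 1*(201 + F)) = sqrt(F + (201 + F)) = sqrt(201 + 2*F))
I(R(22, O(-2, -2))) - 121392 = sqrt(201 + 2*(24 + 22*(-25))) - 121392 = sqrt(201 + 2*(24 - 550)) - 121392 = sqrt(201 + 2*(-526)) - 121392 = sqrt(201 - 1052) - 121392 = sqrt(-851) - 121392 = I*sqrt(851) - 121392 = -121392 + I*sqrt(851)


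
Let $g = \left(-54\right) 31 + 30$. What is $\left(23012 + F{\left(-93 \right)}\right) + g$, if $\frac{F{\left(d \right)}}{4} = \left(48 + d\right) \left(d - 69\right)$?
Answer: $50528$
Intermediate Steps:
$F{\left(d \right)} = 4 \left(-69 + d\right) \left(48 + d\right)$ ($F{\left(d \right)} = 4 \left(48 + d\right) \left(d - 69\right) = 4 \left(48 + d\right) \left(-69 + d\right) = 4 \left(-69 + d\right) \left(48 + d\right)$)
$g = -1644$ ($g = -1674 + 30 = -1644$)
$\left(23012 + F{\left(-93 \right)}\right) + g = \left(23012 - \left(5436 - 34596\right)\right) - 1644 = \left(23012 + \left(-13248 + 7812 + 4 \cdot 8649\right)\right) - 1644 = \left(23012 + \left(-13248 + 7812 + 34596\right)\right) - 1644 = \left(23012 + 29160\right) - 1644 = 52172 - 1644 = 50528$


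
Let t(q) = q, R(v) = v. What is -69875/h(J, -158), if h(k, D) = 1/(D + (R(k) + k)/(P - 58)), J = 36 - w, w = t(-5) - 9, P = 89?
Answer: 335260250/31 ≈ 1.0815e+7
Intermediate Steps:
w = -14 (w = -5 - 9 = -14)
J = 50 (J = 36 - 1*(-14) = 36 + 14 = 50)
h(k, D) = 1/(D + 2*k/31) (h(k, D) = 1/(D + (k + k)/(89 - 58)) = 1/(D + (2*k)/31) = 1/(D + (2*k)*(1/31)) = 1/(D + 2*k/31))
-69875/h(J, -158) = -69875/(31/(2*50 + 31*(-158))) = -69875/(31/(100 - 4898)) = -69875/(31/(-4798)) = -69875/(31*(-1/4798)) = -69875/(-31/4798) = -69875*(-4798/31) = 335260250/31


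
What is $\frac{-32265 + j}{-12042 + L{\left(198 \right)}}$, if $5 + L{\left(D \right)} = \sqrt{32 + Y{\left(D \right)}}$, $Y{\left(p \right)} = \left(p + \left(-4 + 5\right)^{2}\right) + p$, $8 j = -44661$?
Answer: $\frac{3647602707}{1161038240} + \frac{302781 \sqrt{429}}{1161038240} \approx 3.1471$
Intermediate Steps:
$j = - \frac{44661}{8}$ ($j = \frac{1}{8} \left(-44661\right) = - \frac{44661}{8} \approx -5582.6$)
$Y{\left(p \right)} = 1 + 2 p$ ($Y{\left(p \right)} = \left(p + 1^{2}\right) + p = \left(p + 1\right) + p = \left(1 + p\right) + p = 1 + 2 p$)
$L{\left(D \right)} = -5 + \sqrt{33 + 2 D}$ ($L{\left(D \right)} = -5 + \sqrt{32 + \left(1 + 2 D\right)} = -5 + \sqrt{33 + 2 D}$)
$\frac{-32265 + j}{-12042 + L{\left(198 \right)}} = \frac{-32265 - \frac{44661}{8}}{-12042 - \left(5 - \sqrt{33 + 2 \cdot 198}\right)} = - \frac{302781}{8 \left(-12042 - \left(5 - \sqrt{33 + 396}\right)\right)} = - \frac{302781}{8 \left(-12042 - \left(5 - \sqrt{429}\right)\right)} = - \frac{302781}{8 \left(-12047 + \sqrt{429}\right)}$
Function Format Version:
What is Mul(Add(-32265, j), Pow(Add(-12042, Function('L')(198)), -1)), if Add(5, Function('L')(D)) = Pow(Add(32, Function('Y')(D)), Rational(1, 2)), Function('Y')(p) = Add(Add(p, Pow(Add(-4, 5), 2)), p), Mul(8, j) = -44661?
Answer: Add(Rational(3647602707, 1161038240), Mul(Rational(302781, 1161038240), Pow(429, Rational(1, 2)))) ≈ 3.1471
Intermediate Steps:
j = Rational(-44661, 8) (j = Mul(Rational(1, 8), -44661) = Rational(-44661, 8) ≈ -5582.6)
Function('Y')(p) = Add(1, Mul(2, p)) (Function('Y')(p) = Add(Add(p, Pow(1, 2)), p) = Add(Add(p, 1), p) = Add(Add(1, p), p) = Add(1, Mul(2, p)))
Function('L')(D) = Add(-5, Pow(Add(33, Mul(2, D)), Rational(1, 2))) (Function('L')(D) = Add(-5, Pow(Add(32, Add(1, Mul(2, D))), Rational(1, 2))) = Add(-5, Pow(Add(33, Mul(2, D)), Rational(1, 2))))
Mul(Add(-32265, j), Pow(Add(-12042, Function('L')(198)), -1)) = Mul(Add(-32265, Rational(-44661, 8)), Pow(Add(-12042, Add(-5, Pow(Add(33, Mul(2, 198)), Rational(1, 2)))), -1)) = Mul(Rational(-302781, 8), Pow(Add(-12042, Add(-5, Pow(Add(33, 396), Rational(1, 2)))), -1)) = Mul(Rational(-302781, 8), Pow(Add(-12042, Add(-5, Pow(429, Rational(1, 2)))), -1)) = Mul(Rational(-302781, 8), Pow(Add(-12047, Pow(429, Rational(1, 2))), -1))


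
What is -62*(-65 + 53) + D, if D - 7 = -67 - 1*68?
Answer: 616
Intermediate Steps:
D = -128 (D = 7 + (-67 - 1*68) = 7 + (-67 - 68) = 7 - 135 = -128)
-62*(-65 + 53) + D = -62*(-65 + 53) - 128 = -62*(-12) - 128 = 744 - 128 = 616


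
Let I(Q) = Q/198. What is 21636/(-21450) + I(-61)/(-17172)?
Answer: -1114580351/1105018200 ≈ -1.0087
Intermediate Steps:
I(Q) = Q/198 (I(Q) = Q*(1/198) = Q/198)
21636/(-21450) + I(-61)/(-17172) = 21636/(-21450) + ((1/198)*(-61))/(-17172) = 21636*(-1/21450) - 61/198*(-1/17172) = -3606/3575 + 61/3400056 = -1114580351/1105018200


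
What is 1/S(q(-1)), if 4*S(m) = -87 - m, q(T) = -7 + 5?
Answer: -4/85 ≈ -0.047059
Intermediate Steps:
q(T) = -2
S(m) = -87/4 - m/4 (S(m) = (-87 - m)/4 = -87/4 - m/4)
1/S(q(-1)) = 1/(-87/4 - ¼*(-2)) = 1/(-87/4 + ½) = 1/(-85/4) = -4/85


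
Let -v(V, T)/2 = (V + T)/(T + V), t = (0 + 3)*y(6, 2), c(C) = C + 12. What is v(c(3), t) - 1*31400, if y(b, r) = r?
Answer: -31402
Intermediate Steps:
c(C) = 12 + C
t = 6 (t = (0 + 3)*2 = 3*2 = 6)
v(V, T) = -2 (v(V, T) = -2*(V + T)/(T + V) = -2*(T + V)/(T + V) = -2*1 = -2)
v(c(3), t) - 1*31400 = -2 - 1*31400 = -2 - 31400 = -31402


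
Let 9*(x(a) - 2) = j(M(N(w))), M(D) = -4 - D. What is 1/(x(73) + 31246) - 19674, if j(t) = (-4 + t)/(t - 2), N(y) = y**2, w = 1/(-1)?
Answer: -4303431731/218737 ≈ -19674.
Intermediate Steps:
w = -1
j(t) = (-4 + t)/(-2 + t)
x(a) = 15/7 (x(a) = 2 + ((-4 + (-4 - 1*(-1)**2))/(-2 + (-4 - 1*(-1)**2)))/9 = 2 + ((-4 + (-4 - 1*1))/(-2 + (-4 - 1*1)))/9 = 2 + ((-4 + (-4 - 1))/(-2 + (-4 - 1)))/9 = 2 + ((-4 - 5)/(-2 - 5))/9 = 2 + (-9/(-7))/9 = 2 + (-1/7*(-9))/9 = 2 + (1/9)*(9/7) = 2 + 1/7 = 15/7)
1/(x(73) + 31246) - 19674 = 1/(15/7 + 31246) - 19674 = 1/(218737/7) - 19674 = 7/218737 - 19674 = -4303431731/218737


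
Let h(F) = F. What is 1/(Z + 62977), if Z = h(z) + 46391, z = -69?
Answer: 1/109299 ≈ 9.1492e-6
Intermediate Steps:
Z = 46322 (Z = -69 + 46391 = 46322)
1/(Z + 62977) = 1/(46322 + 62977) = 1/109299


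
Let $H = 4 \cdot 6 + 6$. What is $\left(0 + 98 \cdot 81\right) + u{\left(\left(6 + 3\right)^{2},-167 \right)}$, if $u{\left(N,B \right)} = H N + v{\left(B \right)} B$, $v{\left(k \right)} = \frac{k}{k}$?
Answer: $10201$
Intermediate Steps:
$v{\left(k \right)} = 1$
$H = 30$ ($H = 24 + 6 = 30$)
$u{\left(N,B \right)} = B + 30 N$ ($u{\left(N,B \right)} = 30 N + 1 B = 30 N + B = B + 30 N$)
$\left(0 + 98 \cdot 81\right) + u{\left(\left(6 + 3\right)^{2},-167 \right)} = \left(0 + 98 \cdot 81\right) - \left(167 - 30 \left(6 + 3\right)^{2}\right) = \left(0 + 7938\right) - \left(167 - 30 \cdot 9^{2}\right) = 7938 + \left(-167 + 30 \cdot 81\right) = 7938 + \left(-167 + 2430\right) = 7938 + 2263 = 10201$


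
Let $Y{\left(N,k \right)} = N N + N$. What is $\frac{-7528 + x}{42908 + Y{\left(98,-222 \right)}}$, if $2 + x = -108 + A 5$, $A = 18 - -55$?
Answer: $- \frac{7273}{52610} \approx -0.13824$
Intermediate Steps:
$A = 73$ ($A = 18 + 55 = 73$)
$x = 255$ ($x = -2 + \left(-108 + 73 \cdot 5\right) = -2 + \left(-108 + 365\right) = -2 + 257 = 255$)
$Y{\left(N,k \right)} = N + N^{2}$ ($Y{\left(N,k \right)} = N^{2} + N = N + N^{2}$)
$\frac{-7528 + x}{42908 + Y{\left(98,-222 \right)}} = \frac{-7528 + 255}{42908 + 98 \left(1 + 98\right)} = - \frac{7273}{42908 + 98 \cdot 99} = - \frac{7273}{42908 + 9702} = - \frac{7273}{52610}$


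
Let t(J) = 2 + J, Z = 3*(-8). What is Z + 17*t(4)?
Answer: 78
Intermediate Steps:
Z = -24
Z + 17*t(4) = -24 + 17*(2 + 4) = -24 + 17*6 = -24 + 102 = 78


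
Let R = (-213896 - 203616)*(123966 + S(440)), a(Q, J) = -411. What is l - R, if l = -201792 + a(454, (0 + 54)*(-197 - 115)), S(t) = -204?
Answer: 51671917941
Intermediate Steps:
l = -202203 (l = -201792 - 411 = -202203)
R = -51672120144 (R = (-213896 - 203616)*(123966 - 204) = -417512*123762 = -51672120144)
l - R = -202203 - 1*(-51672120144) = -202203 + 51672120144 = 51671917941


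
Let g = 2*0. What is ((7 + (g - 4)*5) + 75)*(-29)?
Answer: -1798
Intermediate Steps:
g = 0
((7 + (g - 4)*5) + 75)*(-29) = ((7 + (0 - 4)*5) + 75)*(-29) = ((7 - 4*5) + 75)*(-29) = ((7 - 20) + 75)*(-29) = (-13 + 75)*(-29) = 62*(-29) = -1798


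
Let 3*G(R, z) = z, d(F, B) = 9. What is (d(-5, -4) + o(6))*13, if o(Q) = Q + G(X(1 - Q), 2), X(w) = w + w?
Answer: 611/3 ≈ 203.67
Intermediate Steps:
X(w) = 2*w
G(R, z) = z/3
o(Q) = 2/3 + Q (o(Q) = Q + (1/3)*2 = Q + 2/3 = 2/3 + Q)
(d(-5, -4) + o(6))*13 = (9 + (2/3 + 6))*13 = (9 + 20/3)*13 = (47/3)*13 = 611/3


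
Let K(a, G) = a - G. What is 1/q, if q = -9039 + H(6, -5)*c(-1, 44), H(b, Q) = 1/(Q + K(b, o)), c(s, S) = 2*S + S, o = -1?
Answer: -1/8973 ≈ -0.00011145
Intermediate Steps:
c(s, S) = 3*S
H(b, Q) = 1/(1 + Q + b) (H(b, Q) = 1/(Q + (b - 1*(-1))) = 1/(Q + (b + 1)) = 1/(Q + (1 + b)) = 1/(1 + Q + b))
q = -8973 (q = -9039 + (3*44)/(1 - 5 + 6) = -9039 + 132/2 = -9039 + (½)*132 = -9039 + 66 = -8973)
1/q = 1/(-8973) = -1/8973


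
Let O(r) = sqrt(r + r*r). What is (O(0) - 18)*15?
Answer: -270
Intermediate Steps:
O(r) = sqrt(r + r**2)
(O(0) - 18)*15 = (sqrt(0*(1 + 0)) - 18)*15 = (sqrt(0*1) - 18)*15 = (sqrt(0) - 18)*15 = (0 - 18)*15 = -18*15 = -270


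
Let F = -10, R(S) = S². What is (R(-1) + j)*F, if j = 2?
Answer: -30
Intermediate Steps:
(R(-1) + j)*F = ((-1)² + 2)*(-10) = (1 + 2)*(-10) = 3*(-10) = -30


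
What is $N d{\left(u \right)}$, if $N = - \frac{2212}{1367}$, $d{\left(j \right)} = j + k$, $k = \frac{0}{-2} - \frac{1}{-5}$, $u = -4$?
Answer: $\frac{42028}{6835} \approx 6.1489$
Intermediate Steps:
$k = \frac{1}{5}$ ($k = 0 \left(- \frac{1}{2}\right) - - \frac{1}{5} = 0 + \frac{1}{5} = \frac{1}{5} \approx 0.2$)
$d{\left(j \right)} = \frac{1}{5} + j$ ($d{\left(j \right)} = j + \frac{1}{5} = \frac{1}{5} + j$)
$N = - \frac{2212}{1367}$ ($N = \left(-2212\right) \frac{1}{1367} = - \frac{2212}{1367} \approx -1.6181$)
$N d{\left(u \right)} = - \frac{2212 \left(\frac{1}{5} - 4\right)}{1367} = \left(- \frac{2212}{1367}\right) \left(- \frac{19}{5}\right) = \frac{42028}{6835}$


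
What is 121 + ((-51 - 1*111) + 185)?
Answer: 144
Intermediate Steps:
121 + ((-51 - 1*111) + 185) = 121 + ((-51 - 111) + 185) = 121 + (-162 + 185) = 121 + 23 = 144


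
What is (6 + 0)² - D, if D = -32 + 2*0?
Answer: 68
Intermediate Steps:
D = -32 (D = -32 + 0 = -32)
(6 + 0)² - D = (6 + 0)² - 1*(-32) = 6² + 32 = 36 + 32 = 68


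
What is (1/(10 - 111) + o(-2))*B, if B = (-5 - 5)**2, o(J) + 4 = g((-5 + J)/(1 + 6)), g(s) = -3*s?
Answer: -10200/101 ≈ -100.99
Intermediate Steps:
o(J) = -13/7 - 3*J/7 (o(J) = -4 - 3*(-5 + J)/(1 + 6) = -4 - 3*(-5 + J)/7 = -4 - 3*(-5/7 + J/7) = -4 + (15/7 - 3*J/7) = -13/7 - 3*J/7)
B = 100 (B = (-10)**2 = 100)
(1/(10 - 111) + o(-2))*B = (1/(10 - 111) + (-13/7 - 3/7*(-2)))*100 = (1/(-101) + (-13/7 + 6/7))*100 = (-1/101 - 1)*100 = -102/101*100 = -10200/101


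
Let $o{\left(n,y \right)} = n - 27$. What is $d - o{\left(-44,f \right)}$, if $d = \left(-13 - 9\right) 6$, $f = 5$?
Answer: $-61$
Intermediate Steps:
$d = -132$ ($d = \left(-22\right) 6 = -132$)
$o{\left(n,y \right)} = -27 + n$
$d - o{\left(-44,f \right)} = -132 - \left(-27 - 44\right) = -132 - -71 = -132 + 71 = -61$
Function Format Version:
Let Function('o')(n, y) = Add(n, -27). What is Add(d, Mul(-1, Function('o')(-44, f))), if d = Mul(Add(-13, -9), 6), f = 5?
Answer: -61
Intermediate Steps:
d = -132 (d = Mul(-22, 6) = -132)
Function('o')(n, y) = Add(-27, n)
Add(d, Mul(-1, Function('o')(-44, f))) = Add(-132, Mul(-1, Add(-27, -44))) = Add(-132, Mul(-1, -71)) = Add(-132, 71) = -61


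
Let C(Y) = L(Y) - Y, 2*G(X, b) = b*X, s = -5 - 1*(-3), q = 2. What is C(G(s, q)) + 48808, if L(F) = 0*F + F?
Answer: 48808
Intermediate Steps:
L(F) = F (L(F) = 0 + F = F)
s = -2 (s = -5 + 3 = -2)
G(X, b) = X*b/2 (G(X, b) = (b*X)/2 = (X*b)/2 = X*b/2)
C(Y) = 0 (C(Y) = Y - Y = 0)
C(G(s, q)) + 48808 = 0 + 48808 = 48808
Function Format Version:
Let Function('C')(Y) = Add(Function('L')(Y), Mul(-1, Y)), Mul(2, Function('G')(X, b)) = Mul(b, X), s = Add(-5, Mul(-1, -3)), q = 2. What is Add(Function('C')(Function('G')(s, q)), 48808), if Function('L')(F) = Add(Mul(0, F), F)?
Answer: 48808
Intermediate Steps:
Function('L')(F) = F (Function('L')(F) = Add(0, F) = F)
s = -2 (s = Add(-5, 3) = -2)
Function('G')(X, b) = Mul(Rational(1, 2), X, b) (Function('G')(X, b) = Mul(Rational(1, 2), Mul(b, X)) = Mul(Rational(1, 2), Mul(X, b)) = Mul(Rational(1, 2), X, b))
Function('C')(Y) = 0 (Function('C')(Y) = Add(Y, Mul(-1, Y)) = 0)
Add(Function('C')(Function('G')(s, q)), 48808) = Add(0, 48808) = 48808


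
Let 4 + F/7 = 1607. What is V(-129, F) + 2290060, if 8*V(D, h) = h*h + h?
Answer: 72121271/4 ≈ 1.8030e+7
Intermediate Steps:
F = 11221 (F = -28 + 7*1607 = -28 + 11249 = 11221)
V(D, h) = h/8 + h**2/8 (V(D, h) = (h*h + h)/8 = (h**2 + h)/8 = (h + h**2)/8 = h/8 + h**2/8)
V(-129, F) + 2290060 = (1/8)*11221*(1 + 11221) + 2290060 = (1/8)*11221*11222 + 2290060 = 62961031/4 + 2290060 = 72121271/4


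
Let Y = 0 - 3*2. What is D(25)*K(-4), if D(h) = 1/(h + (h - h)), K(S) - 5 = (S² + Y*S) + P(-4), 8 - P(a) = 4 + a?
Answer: 53/25 ≈ 2.1200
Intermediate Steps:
Y = -6 (Y = 0 - 6 = -6)
P(a) = 4 - a (P(a) = 8 - (4 + a) = 8 + (-4 - a) = 4 - a)
K(S) = 13 + S² - 6*S (K(S) = 5 + ((S² - 6*S) + (4 - 1*(-4))) = 5 + ((S² - 6*S) + (4 + 4)) = 5 + ((S² - 6*S) + 8) = 5 + (8 + S² - 6*S) = 13 + S² - 6*S)
D(h) = 1/h (D(h) = 1/(h + 0) = 1/h)
D(25)*K(-4) = (13 + (-4)² - 6*(-4))/25 = (13 + 16 + 24)/25 = (1/25)*53 = 53/25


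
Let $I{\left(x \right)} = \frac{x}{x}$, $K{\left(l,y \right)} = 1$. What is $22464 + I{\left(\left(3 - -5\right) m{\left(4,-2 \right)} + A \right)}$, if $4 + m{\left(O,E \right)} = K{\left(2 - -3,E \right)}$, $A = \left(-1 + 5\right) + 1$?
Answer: $22465$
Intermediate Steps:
$A = 5$ ($A = 4 + 1 = 5$)
$m{\left(O,E \right)} = -3$ ($m{\left(O,E \right)} = -4 + 1 = -3$)
$I{\left(x \right)} = 1$
$22464 + I{\left(\left(3 - -5\right) m{\left(4,-2 \right)} + A \right)} = 22464 + 1 = 22465$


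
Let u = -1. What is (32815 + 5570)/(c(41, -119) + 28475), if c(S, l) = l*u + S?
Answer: 2559/1909 ≈ 1.3405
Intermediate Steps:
c(S, l) = S - l (c(S, l) = l*(-1) + S = -l + S = S - l)
(32815 + 5570)/(c(41, -119) + 28475) = (32815 + 5570)/((41 - 1*(-119)) + 28475) = 38385/((41 + 119) + 28475) = 38385/(160 + 28475) = 38385/28635 = 38385*(1/28635) = 2559/1909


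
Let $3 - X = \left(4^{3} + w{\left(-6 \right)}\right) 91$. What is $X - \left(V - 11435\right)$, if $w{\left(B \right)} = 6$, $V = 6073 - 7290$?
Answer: $6285$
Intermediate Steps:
$V = -1217$ ($V = 6073 - 7290 = -1217$)
$X = -6367$ ($X = 3 - \left(4^{3} + 6\right) 91 = 3 - \left(64 + 6\right) 91 = 3 - 70 \cdot 91 = 3 - 6370 = -6367$)
$X - \left(V - 11435\right) = -6367 - \left(-1217 - 11435\right) = -6367 - -12652 = -6367 + 12652 = 6285$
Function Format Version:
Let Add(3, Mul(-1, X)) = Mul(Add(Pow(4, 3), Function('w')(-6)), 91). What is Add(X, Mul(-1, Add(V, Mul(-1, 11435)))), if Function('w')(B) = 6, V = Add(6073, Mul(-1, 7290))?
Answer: 6285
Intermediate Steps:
V = -1217 (V = Add(6073, -7290) = -1217)
X = -6367 (X = Add(3, Mul(-1, Mul(Add(Pow(4, 3), 6), 91))) = Add(3, Mul(-1, Mul(Add(64, 6), 91))) = Add(3, Mul(-1, Mul(70, 91))) = Add(3, Mul(-1, 6370)) = Add(3, -6370) = -6367)
Add(X, Mul(-1, Add(V, Mul(-1, 11435)))) = Add(-6367, Mul(-1, Add(-1217, Mul(-1, 11435)))) = Add(-6367, Mul(-1, Add(-1217, -11435))) = Add(-6367, Mul(-1, -12652)) = Add(-6367, 12652) = 6285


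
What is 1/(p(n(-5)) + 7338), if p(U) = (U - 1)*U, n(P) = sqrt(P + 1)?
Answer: 3667/26893780 + I/26893780 ≈ 0.00013635 + 3.7183e-8*I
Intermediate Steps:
n(P) = sqrt(1 + P)
p(U) = U*(-1 + U) (p(U) = (-1 + U)*U = U*(-1 + U))
1/(p(n(-5)) + 7338) = 1/(sqrt(1 - 5)*(-1 + sqrt(1 - 5)) + 7338) = 1/(sqrt(-4)*(-1 + sqrt(-4)) + 7338) = 1/((2*I)*(-1 + 2*I) + 7338) = 1/(2*I*(-1 + 2*I) + 7338) = 1/(7338 + 2*I*(-1 + 2*I))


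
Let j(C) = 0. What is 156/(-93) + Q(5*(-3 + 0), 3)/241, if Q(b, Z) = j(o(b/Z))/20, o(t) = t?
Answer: -52/31 ≈ -1.6774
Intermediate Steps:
Q(b, Z) = 0 (Q(b, Z) = 0/20 = 0*(1/20) = 0)
156/(-93) + Q(5*(-3 + 0), 3)/241 = 156/(-93) + 0/241 = 156*(-1/93) + 0*(1/241) = -52/31 + 0 = -52/31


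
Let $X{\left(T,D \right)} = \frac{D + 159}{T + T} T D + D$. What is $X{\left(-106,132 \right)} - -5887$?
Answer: $25225$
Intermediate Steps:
$X{\left(T,D \right)} = D + D \left(\frac{159}{2} + \frac{D}{2}\right)$ ($X{\left(T,D \right)} = \frac{159 + D}{2 T} T D + D = \left(\frac{159}{2} + \frac{D}{2}\right) D + D = D \left(\frac{159}{2} + \frac{D}{2}\right) + D = D + D \left(\frac{159}{2} + \frac{D}{2}\right)$)
$X{\left(-106,132 \right)} - -5887 = \frac{1}{2} \cdot 132 \left(161 + 132\right) - -5887 = \frac{1}{2} \cdot 132 \cdot 293 + 5887 = 19338 + 5887 = 25225$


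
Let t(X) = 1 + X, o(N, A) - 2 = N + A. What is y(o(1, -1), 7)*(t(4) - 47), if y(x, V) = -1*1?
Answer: 42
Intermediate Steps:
o(N, A) = 2 + A + N (o(N, A) = 2 + (N + A) = 2 + (A + N) = 2 + A + N)
y(x, V) = -1
y(o(1, -1), 7)*(t(4) - 47) = -((1 + 4) - 47) = -(5 - 47) = -1*(-42) = 42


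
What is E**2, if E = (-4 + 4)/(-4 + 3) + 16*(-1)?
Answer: 256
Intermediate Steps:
E = -16 (E = 0/(-1) - 16 = 0*(-1) - 16 = 0 - 16 = -16)
E**2 = (-16)**2 = 256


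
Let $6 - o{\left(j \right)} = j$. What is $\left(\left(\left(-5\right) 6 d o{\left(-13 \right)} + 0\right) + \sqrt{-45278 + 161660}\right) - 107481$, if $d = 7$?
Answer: $-111471 + \sqrt{116382} \approx -1.1113 \cdot 10^{5}$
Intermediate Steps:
$o{\left(j \right)} = 6 - j$
$\left(\left(\left(-5\right) 6 d o{\left(-13 \right)} + 0\right) + \sqrt{-45278 + 161660}\right) - 107481 = \left(\left(\left(-5\right) 6 \cdot 7 \left(6 - -13\right) + 0\right) + \sqrt{-45278 + 161660}\right) - 107481 = \left(\left(\left(-30\right) 7 \left(6 + 13\right) + 0\right) + \sqrt{116382}\right) - 107481 = \left(\left(\left(-210\right) 19 + 0\right) + \sqrt{116382}\right) - 107481 = \left(\left(-3990 + 0\right) + \sqrt{116382}\right) - 107481 = \left(-3990 + \sqrt{116382}\right) - 107481 = -111471 + \sqrt{116382}$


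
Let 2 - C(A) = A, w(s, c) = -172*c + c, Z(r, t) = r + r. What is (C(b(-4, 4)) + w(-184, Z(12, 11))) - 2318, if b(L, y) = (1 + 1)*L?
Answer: -6412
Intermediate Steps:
b(L, y) = 2*L
Z(r, t) = 2*r
w(s, c) = -171*c
C(A) = 2 - A
(C(b(-4, 4)) + w(-184, Z(12, 11))) - 2318 = ((2 - 2*(-4)) - 342*12) - 2318 = ((2 - 1*(-8)) - 171*24) - 2318 = ((2 + 8) - 4104) - 2318 = (10 - 4104) - 2318 = -4094 - 2318 = -6412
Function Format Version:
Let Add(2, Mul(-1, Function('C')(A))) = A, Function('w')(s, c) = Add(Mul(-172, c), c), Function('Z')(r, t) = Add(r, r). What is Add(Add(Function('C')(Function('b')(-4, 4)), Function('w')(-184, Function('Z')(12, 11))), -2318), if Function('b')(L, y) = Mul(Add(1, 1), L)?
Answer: -6412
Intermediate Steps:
Function('b')(L, y) = Mul(2, L)
Function('Z')(r, t) = Mul(2, r)
Function('w')(s, c) = Mul(-171, c)
Function('C')(A) = Add(2, Mul(-1, A))
Add(Add(Function('C')(Function('b')(-4, 4)), Function('w')(-184, Function('Z')(12, 11))), -2318) = Add(Add(Add(2, Mul(-1, Mul(2, -4))), Mul(-171, Mul(2, 12))), -2318) = Add(Add(Add(2, Mul(-1, -8)), Mul(-171, 24)), -2318) = Add(Add(Add(2, 8), -4104), -2318) = Add(Add(10, -4104), -2318) = Add(-4094, -2318) = -6412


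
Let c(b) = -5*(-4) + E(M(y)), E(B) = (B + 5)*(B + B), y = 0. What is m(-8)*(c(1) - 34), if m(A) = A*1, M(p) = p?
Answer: 112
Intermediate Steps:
E(B) = 2*B*(5 + B) (E(B) = (5 + B)*(2*B) = 2*B*(5 + B))
c(b) = 20 (c(b) = -5*(-4) + 2*0*(5 + 0) = 20 + 2*0*5 = 20 + 0 = 20)
m(A) = A
m(-8)*(c(1) - 34) = -8*(20 - 34) = -8*(-14) = 112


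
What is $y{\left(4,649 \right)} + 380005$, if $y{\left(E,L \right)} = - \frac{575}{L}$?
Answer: $\frac{246622670}{649} \approx 3.8 \cdot 10^{5}$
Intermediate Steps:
$y{\left(4,649 \right)} + 380005 = - \frac{575}{649} + 380005 = \frac{246622670}{649}$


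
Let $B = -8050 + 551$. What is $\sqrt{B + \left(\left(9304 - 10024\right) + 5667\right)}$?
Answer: $2 i \sqrt{638} \approx 50.517 i$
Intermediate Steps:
$B = -7499$
$\sqrt{B + \left(\left(9304 - 10024\right) + 5667\right)} = \sqrt{-7499 + \left(\left(9304 - 10024\right) + 5667\right)} = \sqrt{-7499 + \left(-720 + 5667\right)} = \sqrt{-7499 + 4947} = \sqrt{-2552} = 2 i \sqrt{638}$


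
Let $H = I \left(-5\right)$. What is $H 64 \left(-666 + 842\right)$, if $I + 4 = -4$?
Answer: $450560$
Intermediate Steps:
$I = -8$ ($I = -4 - 4 = -8$)
$H = 40$ ($H = \left(-8\right) \left(-5\right) = 40$)
$H 64 \left(-666 + 842\right) = 40 \cdot 64 \left(-666 + 842\right) = 2560 \cdot 176 = 450560$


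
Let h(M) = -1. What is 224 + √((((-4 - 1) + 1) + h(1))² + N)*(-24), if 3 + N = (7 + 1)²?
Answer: 224 - 24*√86 ≈ 1.4332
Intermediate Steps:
N = 61 (N = -3 + (7 + 1)² = -3 + 8² = -3 + 64 = 61)
224 + √((((-4 - 1) + 1) + h(1))² + N)*(-24) = 224 + √((((-4 - 1) + 1) - 1)² + 61)*(-24) = 224 + √(((-5 + 1) - 1)² + 61)*(-24) = 224 + √((-4 - 1)² + 61)*(-24) = 224 + √((-5)² + 61)*(-24) = 224 + √(25 + 61)*(-24) = 224 + √86*(-24) = 224 - 24*√86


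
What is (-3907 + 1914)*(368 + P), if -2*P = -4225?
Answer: -9887273/2 ≈ -4.9436e+6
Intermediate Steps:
P = 4225/2 (P = -½*(-4225) = 4225/2 ≈ 2112.5)
(-3907 + 1914)*(368 + P) = (-3907 + 1914)*(368 + 4225/2) = -1993*4961/2 = -9887273/2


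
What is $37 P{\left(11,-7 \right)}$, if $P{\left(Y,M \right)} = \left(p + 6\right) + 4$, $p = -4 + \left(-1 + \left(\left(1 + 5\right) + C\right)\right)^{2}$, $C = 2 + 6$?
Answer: $6475$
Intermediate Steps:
$C = 8$
$p = 165$ ($p = -4 + \left(-1 + \left(\left(1 + 5\right) + 8\right)\right)^{2} = -4 + \left(-1 + \left(6 + 8\right)\right)^{2} = -4 + \left(-1 + 14\right)^{2} = -4 + 13^{2} = -4 + 169 = 165$)
$P{\left(Y,M \right)} = 175$ ($P{\left(Y,M \right)} = \left(165 + 6\right) + 4 = 171 + 4 = 175$)
$37 P{\left(11,-7 \right)} = 37 \cdot 175 = 6475$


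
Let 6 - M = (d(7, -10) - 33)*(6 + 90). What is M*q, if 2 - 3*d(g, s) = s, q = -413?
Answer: -1152270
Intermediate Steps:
d(g, s) = 2/3 - s/3
M = 2790 (M = 6 - ((2/3 - 1/3*(-10)) - 33)*(6 + 90) = 6 - ((2/3 + 10/3) - 33)*96 = 6 - (4 - 33)*96 = 6 - (-29)*96 = 6 - 1*(-2784) = 6 + 2784 = 2790)
M*q = 2790*(-413) = -1152270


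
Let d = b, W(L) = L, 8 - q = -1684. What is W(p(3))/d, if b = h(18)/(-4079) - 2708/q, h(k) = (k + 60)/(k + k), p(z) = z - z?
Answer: 0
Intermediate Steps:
q = 1692 (q = 8 - 1*(-1684) = 8 + 1684 = 1692)
p(z) = 0
h(k) = (60 + k)/(2*k) (h(k) = (60 + k)/((2*k)) = (60 + k)*(1/(2*k)) = (60 + k)/(2*k))
b = -5524799/3450834 (b = ((½)*(60 + 18)/18)/(-4079) - 2708/1692 = ((½)*(1/18)*78)*(-1/4079) - 2708*1/1692 = (13/6)*(-1/4079) - 677/423 = -13/24474 - 677/423 = -5524799/3450834 ≈ -1.6010)
d = -5524799/3450834 ≈ -1.6010
W(p(3))/d = 0/(-5524799/3450834) = 0*(-3450834/5524799) = 0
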